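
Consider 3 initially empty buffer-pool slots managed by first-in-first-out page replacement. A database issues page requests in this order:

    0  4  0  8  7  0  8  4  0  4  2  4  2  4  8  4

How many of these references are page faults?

0 -> miss, frames [0]
4 -> miss, frames [0, 4]
0 -> hit
8 -> miss, frames [0, 4, 8]
7 -> miss, evict 0, frames [4, 8, 7]
0 -> miss, evict 4, frames [8, 7, 0]
8 -> hit
4 -> miss, evict 8, frames [7, 0, 4]
0 -> hit
4 -> hit
2 -> miss, evict 7, frames [0, 4, 2]
4 -> hit
2 -> hit
4 -> hit
8 -> miss, evict 0, frames [4, 2, 8]
4 -> hit
Page faults: 8.

8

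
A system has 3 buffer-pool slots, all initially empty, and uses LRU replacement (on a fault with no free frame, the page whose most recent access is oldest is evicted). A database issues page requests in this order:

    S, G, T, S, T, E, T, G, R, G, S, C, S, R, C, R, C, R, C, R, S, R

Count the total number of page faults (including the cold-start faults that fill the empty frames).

S → fault, frames (S)
G → fault, frames (S G)
T → fault, frames (S G T)
S → hit
T → hit
E → fault, evict G, frames (S T E)
T → hit
G → fault, evict S, frames (E T G)
R → fault, evict E, frames (T G R)
G → hit
S → fault, evict T, frames (R G S)
C → fault, evict R, frames (G S C)
S → hit
R → fault, evict G, frames (C S R)
C → hit
R → hit
C → hit
R → hit
C → hit
R → hit
S → hit
R → hit
Page faults: 9.

9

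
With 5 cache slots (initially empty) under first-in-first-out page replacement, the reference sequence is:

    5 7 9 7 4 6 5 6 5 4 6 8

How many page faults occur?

6

5: miss, frames {5}
7: miss, frames {5,7}
9: miss, frames {5,7,9}
7: hit
4: miss, frames {5,7,9,4}
6: miss, frames {5,7,9,4,6}
5: hit
6: hit
5: hit
4: hit
6: hit
8: miss, evict 5, frames {7,9,4,6,8}
Page faults: 6.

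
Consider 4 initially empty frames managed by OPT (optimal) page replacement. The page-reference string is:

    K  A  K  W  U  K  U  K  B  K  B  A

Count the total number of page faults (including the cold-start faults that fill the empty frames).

K: miss, frames [K]
A: miss, frames [K, A]
K: hit
W: miss, frames [K, A, W]
U: miss, frames [K, A, W, U]
K: hit
U: hit
K: hit
B: miss, evict U, frames [K, A, W, B]
K: hit
B: hit
A: hit
Page faults: 5.

5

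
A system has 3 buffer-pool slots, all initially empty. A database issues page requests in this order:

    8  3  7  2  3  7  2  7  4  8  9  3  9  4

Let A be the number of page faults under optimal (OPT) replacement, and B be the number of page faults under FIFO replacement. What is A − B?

-2

Under OPT: F F F F . . . . F F F . . . → 7 faults.
Under FIFO: F F F F . . . . F F F F . F → 9 faults.
A − B = 7 − 9 = -2.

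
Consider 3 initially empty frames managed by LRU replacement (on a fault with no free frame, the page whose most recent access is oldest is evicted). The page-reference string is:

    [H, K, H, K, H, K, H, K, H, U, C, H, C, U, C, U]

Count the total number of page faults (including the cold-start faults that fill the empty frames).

4

H → fault, frames {H}
K → fault, frames {H,K}
H → hit
K → hit
H → hit
K → hit
H → hit
K → hit
H → hit
U → fault, frames {K,H,U}
C → fault, evict K, frames {H,U,C}
H → hit
C → hit
U → hit
C → hit
U → hit
Page faults: 4.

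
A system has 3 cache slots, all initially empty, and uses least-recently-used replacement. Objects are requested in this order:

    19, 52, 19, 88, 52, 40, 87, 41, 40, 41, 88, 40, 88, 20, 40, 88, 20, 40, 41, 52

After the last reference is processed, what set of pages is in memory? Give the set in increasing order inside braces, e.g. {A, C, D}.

{40, 41, 52}

19: fault, frames (19)
52: fault, frames (19 52)
19: hit
88: fault, frames (52 19 88)
52: hit
40: fault, evict 19, frames (88 52 40)
87: fault, evict 88, frames (52 40 87)
41: fault, evict 52, frames (40 87 41)
40: hit
41: hit
88: fault, evict 87, frames (40 41 88)
40: hit
88: hit
20: fault, evict 41, frames (40 88 20)
40: hit
88: hit
20: hit
40: hit
41: fault, evict 88, frames (20 40 41)
52: fault, evict 20, frames (40 41 52)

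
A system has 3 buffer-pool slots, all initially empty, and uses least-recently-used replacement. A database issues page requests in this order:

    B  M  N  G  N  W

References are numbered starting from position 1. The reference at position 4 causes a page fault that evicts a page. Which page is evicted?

pos 1: B → fault, frames [B]
pos 2: M → fault, frames [B, M]
pos 3: N → fault, frames [B, M, N]
pos 4: G → fault, evict B, frames [M, N, G]
At position 4, page B is evicted.

B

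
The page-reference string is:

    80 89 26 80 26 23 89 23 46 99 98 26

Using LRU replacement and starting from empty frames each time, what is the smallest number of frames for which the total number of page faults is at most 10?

2

f=1: 12 faults
f=2: 10 faults
f=3: 9 faults
f=4: 8 faults
f=5: 8 faults
f=6: 7 faults
f=7: 7 faults
Smallest f with faults ≤ 10 is 2.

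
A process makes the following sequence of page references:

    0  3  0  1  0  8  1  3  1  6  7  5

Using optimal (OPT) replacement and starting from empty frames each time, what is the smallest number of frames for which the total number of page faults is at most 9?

f=1: 12 faults
f=2: 8 faults
f=3: 7 faults
f=4: 7 faults
f=5: 7 faults
f=6: 7 faults
f=7: 7 faults
Smallest f with faults ≤ 9 is 2.

2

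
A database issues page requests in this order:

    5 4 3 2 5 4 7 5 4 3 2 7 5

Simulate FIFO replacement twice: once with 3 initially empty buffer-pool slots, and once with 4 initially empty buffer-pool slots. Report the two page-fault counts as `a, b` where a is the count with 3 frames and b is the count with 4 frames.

3 frames: F F F F F F F . . F F . F → 10 faults.
4 frames: F F F F . . F F F F F F F → 11 faults.
11 > 10: adding a frame increased faults — Belady's anomaly.

10, 11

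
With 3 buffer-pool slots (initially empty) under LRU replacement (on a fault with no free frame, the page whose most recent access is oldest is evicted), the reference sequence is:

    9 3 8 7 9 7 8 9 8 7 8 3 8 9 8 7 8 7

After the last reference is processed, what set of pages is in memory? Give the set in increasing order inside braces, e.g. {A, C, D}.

9: miss, frames [9]
3: miss, frames [9, 3]
8: miss, frames [9, 3, 8]
7: miss, evict 9, frames [3, 8, 7]
9: miss, evict 3, frames [8, 7, 9]
7: hit
8: hit
9: hit
8: hit
7: hit
8: hit
3: miss, evict 9, frames [7, 8, 3]
8: hit
9: miss, evict 7, frames [3, 8, 9]
8: hit
7: miss, evict 3, frames [9, 8, 7]
8: hit
7: hit

{7, 8, 9}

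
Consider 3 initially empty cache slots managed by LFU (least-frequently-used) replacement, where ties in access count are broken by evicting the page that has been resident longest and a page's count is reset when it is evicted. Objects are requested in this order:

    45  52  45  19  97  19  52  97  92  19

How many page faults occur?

7

45 → miss, frames [45]
52 → miss, frames [45, 52]
45 → hit
19 → miss, frames [45, 52, 19]
97 → miss, evict 52, frames [45, 19, 97]
19 → hit
52 → miss, evict 97, frames [45, 19, 52]
97 → miss, evict 52, frames [45, 19, 97]
92 → miss, evict 97, frames [45, 19, 92]
19 → hit
Page faults: 7.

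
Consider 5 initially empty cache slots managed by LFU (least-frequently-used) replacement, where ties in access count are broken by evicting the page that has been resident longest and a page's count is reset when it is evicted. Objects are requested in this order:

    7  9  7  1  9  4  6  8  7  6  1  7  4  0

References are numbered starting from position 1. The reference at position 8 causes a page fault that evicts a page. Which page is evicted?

1

pos 1: 7 → miss, frames {7}
pos 2: 9 → miss, frames {7,9}
pos 3: 7 → hit
pos 4: 1 → miss, frames {7,9,1}
pos 5: 9 → hit
pos 6: 4 → miss, frames {7,9,1,4}
pos 7: 6 → miss, frames {7,9,1,4,6}
pos 8: 8 → miss, evict 1, frames {7,9,4,6,8}
At position 8, page 1 is evicted.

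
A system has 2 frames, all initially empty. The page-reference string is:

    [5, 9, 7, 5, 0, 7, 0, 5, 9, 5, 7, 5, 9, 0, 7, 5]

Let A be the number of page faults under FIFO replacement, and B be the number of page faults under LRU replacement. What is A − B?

1

Under FIFO: F F F F F F . F F . F F F F F F → 14 faults.
Under LRU: F F F F F F . F F . F . F F F F → 13 faults.
A − B = 14 − 13 = 1.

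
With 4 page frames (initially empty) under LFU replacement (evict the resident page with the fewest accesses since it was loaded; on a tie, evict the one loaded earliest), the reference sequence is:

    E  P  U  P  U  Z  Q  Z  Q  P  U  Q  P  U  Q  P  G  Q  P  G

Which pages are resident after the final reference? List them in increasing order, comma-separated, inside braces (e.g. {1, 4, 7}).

{G, P, Q, U}

E → fault, frames (E)
P → fault, frames (E P)
U → fault, frames (E P U)
P → hit
U → hit
Z → fault, frames (E P U Z)
Q → fault, evict E, frames (P U Z Q)
Z → hit
Q → hit
P → hit
U → hit
Q → hit
P → hit
U → hit
Q → hit
P → hit
G → fault, evict Z, frames (P U Q G)
Q → hit
P → hit
G → hit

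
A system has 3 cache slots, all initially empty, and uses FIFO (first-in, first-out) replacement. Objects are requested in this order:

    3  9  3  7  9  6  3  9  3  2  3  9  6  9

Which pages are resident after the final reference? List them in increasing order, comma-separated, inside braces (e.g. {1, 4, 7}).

3 → miss, frames {3}
9 → miss, frames {3,9}
3 → hit
7 → miss, frames {3,9,7}
9 → hit
6 → miss, evict 3, frames {9,7,6}
3 → miss, evict 9, frames {7,6,3}
9 → miss, evict 7, frames {6,3,9}
3 → hit
2 → miss, evict 6, frames {3,9,2}
3 → hit
9 → hit
6 → miss, evict 3, frames {9,2,6}
9 → hit

{2, 6, 9}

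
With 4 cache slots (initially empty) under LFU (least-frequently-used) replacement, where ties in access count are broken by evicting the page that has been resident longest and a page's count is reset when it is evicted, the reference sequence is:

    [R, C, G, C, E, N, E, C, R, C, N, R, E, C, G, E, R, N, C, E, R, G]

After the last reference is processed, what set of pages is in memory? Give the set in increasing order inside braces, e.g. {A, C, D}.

R → fault, frames [R]
C → fault, frames [R, C]
G → fault, frames [R, C, G]
C → hit
E → fault, frames [R, C, G, E]
N → fault, evict R, frames [C, G, E, N]
E → hit
C → hit
R → fault, evict G, frames [C, E, N, R]
C → hit
N → hit
R → hit
E → hit
C → hit
G → fault, evict N, frames [C, E, R, G]
E → hit
R → hit
N → fault, evict G, frames [C, E, R, N]
C → hit
E → hit
R → hit
G → fault, evict N, frames [C, E, R, G]

{C, E, G, R}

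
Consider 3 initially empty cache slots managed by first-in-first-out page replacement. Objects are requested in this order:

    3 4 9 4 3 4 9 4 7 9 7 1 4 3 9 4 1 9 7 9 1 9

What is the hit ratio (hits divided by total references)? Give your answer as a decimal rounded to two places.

3 -> miss, frames [3]
4 -> miss, frames [3, 4]
9 -> miss, frames [3, 4, 9]
4 -> hit
3 -> hit
4 -> hit
9 -> hit
4 -> hit
7 -> miss, evict 3, frames [4, 9, 7]
9 -> hit
7 -> hit
1 -> miss, evict 4, frames [9, 7, 1]
4 -> miss, evict 9, frames [7, 1, 4]
3 -> miss, evict 7, frames [1, 4, 3]
9 -> miss, evict 1, frames [4, 3, 9]
4 -> hit
1 -> miss, evict 4, frames [3, 9, 1]
9 -> hit
7 -> miss, evict 3, frames [9, 1, 7]
9 -> hit
1 -> hit
9 -> hit
Hits: 12 of 22 references → 12/22 = 0.5455.

0.55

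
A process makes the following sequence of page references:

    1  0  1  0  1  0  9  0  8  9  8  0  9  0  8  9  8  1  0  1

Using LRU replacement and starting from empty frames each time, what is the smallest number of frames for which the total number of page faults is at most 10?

3

f=1: 20 faults
f=2: 11 faults
f=3: 6 faults
f=4: 4 faults
Smallest f with faults ≤ 10 is 3.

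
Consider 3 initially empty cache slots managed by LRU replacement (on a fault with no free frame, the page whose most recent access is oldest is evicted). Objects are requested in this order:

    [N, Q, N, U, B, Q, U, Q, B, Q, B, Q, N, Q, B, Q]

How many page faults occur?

6

N → fault, frames (N)
Q → fault, frames (N Q)
N → hit
U → fault, frames (Q N U)
B → fault, evict Q, frames (N U B)
Q → fault, evict N, frames (U B Q)
U → hit
Q → hit
B → hit
Q → hit
B → hit
Q → hit
N → fault, evict U, frames (B Q N)
Q → hit
B → hit
Q → hit
Page faults: 6.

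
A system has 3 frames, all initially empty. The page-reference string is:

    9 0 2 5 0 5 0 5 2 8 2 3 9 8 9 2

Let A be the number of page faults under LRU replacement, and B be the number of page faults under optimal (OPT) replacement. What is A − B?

Under LRU: F F F F . . . . . F . F F F . F → 9 faults.
Under OPT: F F F F . . . . . F . F F . . . → 7 faults.
A − B = 9 − 7 = 2.

2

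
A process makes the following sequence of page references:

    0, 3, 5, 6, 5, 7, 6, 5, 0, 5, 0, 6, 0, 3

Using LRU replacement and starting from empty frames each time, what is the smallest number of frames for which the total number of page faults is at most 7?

3

f=1: 14 faults
f=2: 10 faults
f=3: 7 faults
f=4: 7 faults
f=5: 5 faults
Smallest f with faults ≤ 7 is 3.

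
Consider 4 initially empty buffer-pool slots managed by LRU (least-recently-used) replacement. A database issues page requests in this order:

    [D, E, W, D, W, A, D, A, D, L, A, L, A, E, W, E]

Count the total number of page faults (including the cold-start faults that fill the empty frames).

D → miss, frames [D]
E → miss, frames [D, E]
W → miss, frames [D, E, W]
D → hit
W → hit
A → miss, frames [E, D, W, A]
D → hit
A → hit
D → hit
L → miss, evict E, frames [W, A, D, L]
A → hit
L → hit
A → hit
E → miss, evict W, frames [D, L, A, E]
W → miss, evict D, frames [L, A, E, W]
E → hit
Page faults: 7.

7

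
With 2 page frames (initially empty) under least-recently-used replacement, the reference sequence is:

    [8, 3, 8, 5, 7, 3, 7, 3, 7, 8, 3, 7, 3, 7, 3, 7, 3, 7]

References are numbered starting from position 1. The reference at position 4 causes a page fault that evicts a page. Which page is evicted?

pos 1: 8 → fault, frames (8)
pos 2: 3 → fault, frames (8 3)
pos 3: 8 → hit
pos 4: 5 → fault, evict 3, frames (8 5)
At position 4, page 3 is evicted.

3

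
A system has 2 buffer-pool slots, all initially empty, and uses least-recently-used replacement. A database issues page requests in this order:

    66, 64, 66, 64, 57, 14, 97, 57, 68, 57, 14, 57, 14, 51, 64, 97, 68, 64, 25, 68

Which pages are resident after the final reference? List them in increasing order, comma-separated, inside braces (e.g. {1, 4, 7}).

{25, 68}

66 → miss, frames [66]
64 → miss, frames [66, 64]
66 → hit
64 → hit
57 → miss, evict 66, frames [64, 57]
14 → miss, evict 64, frames [57, 14]
97 → miss, evict 57, frames [14, 97]
57 → miss, evict 14, frames [97, 57]
68 → miss, evict 97, frames [57, 68]
57 → hit
14 → miss, evict 68, frames [57, 14]
57 → hit
14 → hit
51 → miss, evict 57, frames [14, 51]
64 → miss, evict 14, frames [51, 64]
97 → miss, evict 51, frames [64, 97]
68 → miss, evict 64, frames [97, 68]
64 → miss, evict 97, frames [68, 64]
25 → miss, evict 68, frames [64, 25]
68 → miss, evict 64, frames [25, 68]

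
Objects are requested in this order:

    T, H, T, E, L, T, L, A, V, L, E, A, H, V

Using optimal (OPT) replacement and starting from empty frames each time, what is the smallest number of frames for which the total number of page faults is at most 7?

4

f=1: 14 faults
f=2: 9 faults
f=3: 8 faults
f=4: 7 faults
f=5: 6 faults
f=6: 6 faults
Smallest f with faults ≤ 7 is 4.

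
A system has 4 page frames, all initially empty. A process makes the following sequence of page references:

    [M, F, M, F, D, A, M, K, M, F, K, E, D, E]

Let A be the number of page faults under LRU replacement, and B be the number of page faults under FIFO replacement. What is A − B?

-1

Under LRU: F F . . F F . F . F . F F . → 8 faults.
Under FIFO: F F . . F F . F F F . F F . → 9 faults.
A − B = 8 − 9 = -1.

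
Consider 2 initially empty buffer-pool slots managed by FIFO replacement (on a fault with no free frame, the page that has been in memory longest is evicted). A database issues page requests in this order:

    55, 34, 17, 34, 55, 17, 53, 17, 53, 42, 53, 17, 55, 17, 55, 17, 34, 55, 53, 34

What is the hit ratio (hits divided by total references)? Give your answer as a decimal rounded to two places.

55: miss, frames {55}
34: miss, frames {55,34}
17: miss, evict 55, frames {34,17}
34: hit
55: miss, evict 34, frames {17,55}
17: hit
53: miss, evict 17, frames {55,53}
17: miss, evict 55, frames {53,17}
53: hit
42: miss, evict 53, frames {17,42}
53: miss, evict 17, frames {42,53}
17: miss, evict 42, frames {53,17}
55: miss, evict 53, frames {17,55}
17: hit
55: hit
17: hit
34: miss, evict 17, frames {55,34}
55: hit
53: miss, evict 55, frames {34,53}
34: hit
Hits: 8 of 20 references → 8/20 = 0.4000.

0.40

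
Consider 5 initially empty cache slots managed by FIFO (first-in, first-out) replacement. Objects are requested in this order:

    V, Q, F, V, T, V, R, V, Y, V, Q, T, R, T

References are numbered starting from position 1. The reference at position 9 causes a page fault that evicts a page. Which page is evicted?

pos 1: V -> fault, frames [V]
pos 2: Q -> fault, frames [V, Q]
pos 3: F -> fault, frames [V, Q, F]
pos 4: V -> hit
pos 5: T -> fault, frames [V, Q, F, T]
pos 6: V -> hit
pos 7: R -> fault, frames [V, Q, F, T, R]
pos 8: V -> hit
pos 9: Y -> fault, evict V, frames [Q, F, T, R, Y]
At position 9, page V is evicted.

V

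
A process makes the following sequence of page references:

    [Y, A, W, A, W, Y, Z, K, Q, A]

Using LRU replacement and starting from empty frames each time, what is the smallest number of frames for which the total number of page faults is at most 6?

6

f=1: 10 faults
f=2: 8 faults
f=3: 7 faults
f=4: 7 faults
f=5: 7 faults
f=6: 6 faults
Smallest f with faults ≤ 6 is 6.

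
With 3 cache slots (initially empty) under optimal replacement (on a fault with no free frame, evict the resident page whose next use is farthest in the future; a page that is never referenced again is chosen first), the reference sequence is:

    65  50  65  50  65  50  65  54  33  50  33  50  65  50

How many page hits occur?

65 → miss, frames [65]
50 → miss, frames [65, 50]
65 → hit
50 → hit
65 → hit
50 → hit
65 → hit
54 → miss, frames [65, 50, 54]
33 → miss, evict 54, frames [65, 50, 33]
50 → hit
33 → hit
50 → hit
65 → hit
50 → hit
Hits: 10.

10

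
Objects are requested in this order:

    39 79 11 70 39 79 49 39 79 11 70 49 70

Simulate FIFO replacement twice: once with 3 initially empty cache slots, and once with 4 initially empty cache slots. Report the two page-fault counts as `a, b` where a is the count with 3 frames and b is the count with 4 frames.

9, 10

3 frames: F F F F F F F . . F F . . → 9 faults.
4 frames: F F F F . . F F F F F F . → 10 faults.
10 > 9: adding a frame increased faults — Belady's anomaly.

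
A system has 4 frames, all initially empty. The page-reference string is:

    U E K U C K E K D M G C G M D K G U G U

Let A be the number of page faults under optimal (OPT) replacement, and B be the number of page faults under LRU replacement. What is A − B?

Under OPT: F F F . F . . . F F F . . . . F . F . . → 9 faults.
Under LRU: F F F . F . . . F F F F . . . F . F . . → 10 faults.
A − B = 9 − 10 = -1.

-1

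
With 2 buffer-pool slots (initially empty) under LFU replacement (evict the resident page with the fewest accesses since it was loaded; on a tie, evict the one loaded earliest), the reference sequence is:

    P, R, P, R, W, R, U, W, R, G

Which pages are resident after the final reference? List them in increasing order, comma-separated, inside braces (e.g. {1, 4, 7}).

{G, R}

P → miss, frames [P]
R → miss, frames [P, R]
P → hit
R → hit
W → miss, evict P, frames [R, W]
R → hit
U → miss, evict W, frames [R, U]
W → miss, evict U, frames [R, W]
R → hit
G → miss, evict W, frames [R, G]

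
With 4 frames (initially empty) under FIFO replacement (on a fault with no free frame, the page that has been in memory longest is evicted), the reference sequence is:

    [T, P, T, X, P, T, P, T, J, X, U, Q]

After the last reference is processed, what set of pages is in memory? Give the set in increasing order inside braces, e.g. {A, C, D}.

T → miss, frames [T]
P → miss, frames [T, P]
T → hit
X → miss, frames [T, P, X]
P → hit
T → hit
P → hit
T → hit
J → miss, frames [T, P, X, J]
X → hit
U → miss, evict T, frames [P, X, J, U]
Q → miss, evict P, frames [X, J, U, Q]

{J, Q, U, X}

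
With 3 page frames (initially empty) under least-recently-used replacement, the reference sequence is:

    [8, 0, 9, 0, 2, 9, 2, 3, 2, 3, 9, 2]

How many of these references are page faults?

5

8 -> fault, frames [8]
0 -> fault, frames [8, 0]
9 -> fault, frames [8, 0, 9]
0 -> hit
2 -> fault, evict 8, frames [9, 0, 2]
9 -> hit
2 -> hit
3 -> fault, evict 0, frames [9, 2, 3]
2 -> hit
3 -> hit
9 -> hit
2 -> hit
Page faults: 5.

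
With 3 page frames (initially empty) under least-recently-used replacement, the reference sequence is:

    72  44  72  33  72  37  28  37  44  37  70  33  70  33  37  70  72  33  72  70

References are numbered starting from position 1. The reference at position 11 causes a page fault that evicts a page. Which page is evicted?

pos 1: 72 → fault, frames {72}
pos 2: 44 → fault, frames {72,44}
pos 3: 72 → hit
pos 4: 33 → fault, frames {44,72,33}
pos 5: 72 → hit
pos 6: 37 → fault, evict 44, frames {33,72,37}
pos 7: 28 → fault, evict 33, frames {72,37,28}
pos 8: 37 → hit
pos 9: 44 → fault, evict 72, frames {28,37,44}
pos 10: 37 → hit
pos 11: 70 → fault, evict 28, frames {44,37,70}
At position 11, page 28 is evicted.

28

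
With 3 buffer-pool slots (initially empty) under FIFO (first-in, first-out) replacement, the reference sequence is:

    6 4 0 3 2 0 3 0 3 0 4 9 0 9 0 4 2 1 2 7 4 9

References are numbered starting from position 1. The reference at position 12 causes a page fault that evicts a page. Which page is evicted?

3

pos 1: 6: fault, frames {6}
pos 2: 4: fault, frames {6,4}
pos 3: 0: fault, frames {6,4,0}
pos 4: 3: fault, evict 6, frames {4,0,3}
pos 5: 2: fault, evict 4, frames {0,3,2}
pos 6: 0: hit
pos 7: 3: hit
pos 8: 0: hit
pos 9: 3: hit
pos 10: 0: hit
pos 11: 4: fault, evict 0, frames {3,2,4}
pos 12: 9: fault, evict 3, frames {2,4,9}
At position 12, page 3 is evicted.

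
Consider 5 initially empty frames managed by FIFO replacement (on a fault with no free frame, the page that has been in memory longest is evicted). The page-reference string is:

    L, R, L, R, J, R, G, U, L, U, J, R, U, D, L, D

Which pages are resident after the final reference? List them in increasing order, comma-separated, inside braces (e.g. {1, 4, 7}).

{D, G, J, L, U}

L: fault, frames [L]
R: fault, frames [L, R]
L: hit
R: hit
J: fault, frames [L, R, J]
R: hit
G: fault, frames [L, R, J, G]
U: fault, frames [L, R, J, G, U]
L: hit
U: hit
J: hit
R: hit
U: hit
D: fault, evict L, frames [R, J, G, U, D]
L: fault, evict R, frames [J, G, U, D, L]
D: hit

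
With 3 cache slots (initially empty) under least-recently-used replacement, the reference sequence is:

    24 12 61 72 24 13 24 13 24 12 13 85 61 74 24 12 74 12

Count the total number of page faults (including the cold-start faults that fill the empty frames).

24 → miss, frames (24)
12 → miss, frames (24 12)
61 → miss, frames (24 12 61)
72 → miss, evict 24, frames (12 61 72)
24 → miss, evict 12, frames (61 72 24)
13 → miss, evict 61, frames (72 24 13)
24 → hit
13 → hit
24 → hit
12 → miss, evict 72, frames (13 24 12)
13 → hit
85 → miss, evict 24, frames (12 13 85)
61 → miss, evict 12, frames (13 85 61)
74 → miss, evict 13, frames (85 61 74)
24 → miss, evict 85, frames (61 74 24)
12 → miss, evict 61, frames (74 24 12)
74 → hit
12 → hit
Page faults: 12.

12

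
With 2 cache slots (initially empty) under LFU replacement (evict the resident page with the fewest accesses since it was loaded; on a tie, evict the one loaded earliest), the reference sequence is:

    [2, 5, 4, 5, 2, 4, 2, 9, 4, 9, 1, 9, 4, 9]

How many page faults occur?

2: fault, frames [2]
5: fault, frames [2, 5]
4: fault, evict 2, frames [5, 4]
5: hit
2: fault, evict 4, frames [5, 2]
4: fault, evict 2, frames [5, 4]
2: fault, evict 4, frames [5, 2]
9: fault, evict 2, frames [5, 9]
4: fault, evict 9, frames [5, 4]
9: fault, evict 4, frames [5, 9]
1: fault, evict 9, frames [5, 1]
9: fault, evict 1, frames [5, 9]
4: fault, evict 9, frames [5, 4]
9: fault, evict 4, frames [5, 9]
Page faults: 13.

13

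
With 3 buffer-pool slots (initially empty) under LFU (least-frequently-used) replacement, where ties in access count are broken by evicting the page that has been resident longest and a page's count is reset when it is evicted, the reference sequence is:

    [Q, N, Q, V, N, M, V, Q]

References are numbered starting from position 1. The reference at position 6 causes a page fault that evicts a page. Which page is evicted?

V

pos 1: Q → fault, frames [Q]
pos 2: N → fault, frames [Q, N]
pos 3: Q → hit
pos 4: V → fault, frames [Q, N, V]
pos 5: N → hit
pos 6: M → fault, evict V, frames [Q, N, M]
At position 6, page V is evicted.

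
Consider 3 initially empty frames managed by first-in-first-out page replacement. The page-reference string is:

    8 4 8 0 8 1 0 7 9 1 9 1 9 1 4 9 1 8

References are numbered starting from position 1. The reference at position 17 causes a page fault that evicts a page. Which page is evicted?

pos 1: 8 → fault, frames {8}
pos 2: 4 → fault, frames {8,4}
pos 3: 8 → hit
pos 4: 0 → fault, frames {8,4,0}
pos 5: 8 → hit
pos 6: 1 → fault, evict 8, frames {4,0,1}
pos 7: 0 → hit
pos 8: 7 → fault, evict 4, frames {0,1,7}
pos 9: 9 → fault, evict 0, frames {1,7,9}
pos 10: 1 → hit
pos 11: 9 → hit
pos 12: 1 → hit
pos 13: 9 → hit
pos 14: 1 → hit
pos 15: 4 → fault, evict 1, frames {7,9,4}
pos 16: 9 → hit
pos 17: 1 → fault, evict 7, frames {9,4,1}
At position 17, page 7 is evicted.

7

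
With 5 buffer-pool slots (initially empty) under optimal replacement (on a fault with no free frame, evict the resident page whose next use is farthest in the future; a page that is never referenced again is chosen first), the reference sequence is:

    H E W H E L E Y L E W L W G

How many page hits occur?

8

H: fault, frames (H)
E: fault, frames (H E)
W: fault, frames (H E W)
H: hit
E: hit
L: fault, frames (H E W L)
E: hit
Y: fault, frames (H E W L Y)
L: hit
E: hit
W: hit
L: hit
W: hit
G: fault, evict Y, frames (H E W L G)
Hits: 8.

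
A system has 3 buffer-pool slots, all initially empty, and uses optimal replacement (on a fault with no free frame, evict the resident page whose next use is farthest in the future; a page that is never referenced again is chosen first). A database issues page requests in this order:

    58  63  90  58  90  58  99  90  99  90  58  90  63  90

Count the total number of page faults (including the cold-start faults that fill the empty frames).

5

58 → fault, frames (58)
63 → fault, frames (58 63)
90 → fault, frames (58 63 90)
58 → hit
90 → hit
58 → hit
99 → fault, evict 63, frames (58 90 99)
90 → hit
99 → hit
90 → hit
58 → hit
90 → hit
63 → fault, evict 99, frames (58 90 63)
90 → hit
Page faults: 5.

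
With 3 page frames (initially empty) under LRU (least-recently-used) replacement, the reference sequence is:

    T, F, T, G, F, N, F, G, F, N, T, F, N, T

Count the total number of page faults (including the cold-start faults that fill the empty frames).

T → miss, frames [T]
F → miss, frames [T, F]
T → hit
G → miss, frames [F, T, G]
F → hit
N → miss, evict T, frames [G, F, N]
F → hit
G → hit
F → hit
N → hit
T → miss, evict G, frames [F, N, T]
F → hit
N → hit
T → hit
Page faults: 5.

5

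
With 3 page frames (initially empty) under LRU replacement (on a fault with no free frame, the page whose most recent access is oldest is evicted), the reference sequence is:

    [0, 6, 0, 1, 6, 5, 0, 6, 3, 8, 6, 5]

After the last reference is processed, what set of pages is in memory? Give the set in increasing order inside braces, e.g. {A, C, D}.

{5, 6, 8}

0 → miss, frames [0]
6 → miss, frames [0, 6]
0 → hit
1 → miss, frames [6, 0, 1]
6 → hit
5 → miss, evict 0, frames [1, 6, 5]
0 → miss, evict 1, frames [6, 5, 0]
6 → hit
3 → miss, evict 5, frames [0, 6, 3]
8 → miss, evict 0, frames [6, 3, 8]
6 → hit
5 → miss, evict 3, frames [8, 6, 5]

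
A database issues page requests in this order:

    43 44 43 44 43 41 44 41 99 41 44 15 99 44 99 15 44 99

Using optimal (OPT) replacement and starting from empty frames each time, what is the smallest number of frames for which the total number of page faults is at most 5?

f=1: 18 faults
f=2: 9 faults
f=3: 5 faults
f=4: 5 faults
f=5: 5 faults
Smallest f with faults ≤ 5 is 3.

3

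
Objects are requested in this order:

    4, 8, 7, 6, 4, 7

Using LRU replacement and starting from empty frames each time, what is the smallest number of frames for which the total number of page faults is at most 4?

f=1: 6 faults
f=2: 6 faults
f=3: 5 faults
f=4: 4 faults
Smallest f with faults ≤ 4 is 4.

4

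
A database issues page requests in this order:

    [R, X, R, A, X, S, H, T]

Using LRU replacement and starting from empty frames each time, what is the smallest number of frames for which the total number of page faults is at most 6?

f=1: 8 faults
f=2: 7 faults
f=3: 6 faults
f=4: 6 faults
f=5: 6 faults
f=6: 6 faults
Smallest f with faults ≤ 6 is 3.

3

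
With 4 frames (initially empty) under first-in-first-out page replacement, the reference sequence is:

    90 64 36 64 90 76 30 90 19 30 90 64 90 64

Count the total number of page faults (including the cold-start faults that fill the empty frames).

90 -> fault, frames [90]
64 -> fault, frames [90, 64]
36 -> fault, frames [90, 64, 36]
64 -> hit
90 -> hit
76 -> fault, frames [90, 64, 36, 76]
30 -> fault, evict 90, frames [64, 36, 76, 30]
90 -> fault, evict 64, frames [36, 76, 30, 90]
19 -> fault, evict 36, frames [76, 30, 90, 19]
30 -> hit
90 -> hit
64 -> fault, evict 76, frames [30, 90, 19, 64]
90 -> hit
64 -> hit
Page faults: 8.

8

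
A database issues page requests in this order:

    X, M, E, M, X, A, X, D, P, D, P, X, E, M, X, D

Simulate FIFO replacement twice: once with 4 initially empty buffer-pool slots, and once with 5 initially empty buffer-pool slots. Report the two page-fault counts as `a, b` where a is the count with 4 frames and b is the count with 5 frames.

4 frames: F F F . . F . F F . . F F F . F → 10 faults.
5 frames: F F F . . F . F F . . F . F . . → 8 faults.
8 < 10: adding a frame reduced faults, as is typical.

10, 8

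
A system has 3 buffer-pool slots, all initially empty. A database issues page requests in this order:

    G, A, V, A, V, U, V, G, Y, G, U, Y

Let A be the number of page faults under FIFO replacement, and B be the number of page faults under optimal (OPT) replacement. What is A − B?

1

Under FIFO: F F F . . F . F F . . . → 6 faults.
Under OPT: F F F . . F . . F . . . → 5 faults.
A − B = 6 − 5 = 1.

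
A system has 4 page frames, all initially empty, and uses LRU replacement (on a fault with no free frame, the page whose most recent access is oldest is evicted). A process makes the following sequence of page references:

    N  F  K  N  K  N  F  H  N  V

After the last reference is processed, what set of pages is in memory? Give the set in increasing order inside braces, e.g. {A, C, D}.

{F, H, N, V}

N: fault, frames {N}
F: fault, frames {N,F}
K: fault, frames {N,F,K}
N: hit
K: hit
N: hit
F: hit
H: fault, frames {K,N,F,H}
N: hit
V: fault, evict K, frames {F,H,N,V}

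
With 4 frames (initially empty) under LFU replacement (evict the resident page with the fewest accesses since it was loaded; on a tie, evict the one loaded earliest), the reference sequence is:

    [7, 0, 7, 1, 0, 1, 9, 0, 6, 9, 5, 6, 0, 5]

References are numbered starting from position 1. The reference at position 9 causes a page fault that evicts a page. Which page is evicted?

pos 1: 7: fault, frames [7]
pos 2: 0: fault, frames [7, 0]
pos 3: 7: hit
pos 4: 1: fault, frames [7, 0, 1]
pos 5: 0: hit
pos 6: 1: hit
pos 7: 9: fault, frames [7, 0, 1, 9]
pos 8: 0: hit
pos 9: 6: fault, evict 9, frames [7, 0, 1, 6]
At position 9, page 9 is evicted.

9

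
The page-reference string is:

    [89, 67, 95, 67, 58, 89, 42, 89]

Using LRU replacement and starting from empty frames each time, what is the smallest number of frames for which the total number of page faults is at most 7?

2

f=1: 8 faults
f=2: 6 faults
f=3: 6 faults
f=4: 5 faults
f=5: 5 faults
Smallest f with faults ≤ 7 is 2.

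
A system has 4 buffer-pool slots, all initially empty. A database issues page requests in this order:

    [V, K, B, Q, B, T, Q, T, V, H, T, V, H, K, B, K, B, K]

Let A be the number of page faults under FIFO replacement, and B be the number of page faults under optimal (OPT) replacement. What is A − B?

Under FIFO: F F F F . F . . F F . . . F F . . . → 9 faults.
Under OPT: F F F F . F . . . F . . . . F . . . → 7 faults.
A − B = 9 − 7 = 2.

2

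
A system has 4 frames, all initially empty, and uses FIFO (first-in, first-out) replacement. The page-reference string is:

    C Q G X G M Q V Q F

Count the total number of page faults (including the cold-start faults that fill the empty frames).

C: fault, frames (C)
Q: fault, frames (C Q)
G: fault, frames (C Q G)
X: fault, frames (C Q G X)
G: hit
M: fault, evict C, frames (Q G X M)
Q: hit
V: fault, evict Q, frames (G X M V)
Q: fault, evict G, frames (X M V Q)
F: fault, evict X, frames (M V Q F)
Page faults: 8.

8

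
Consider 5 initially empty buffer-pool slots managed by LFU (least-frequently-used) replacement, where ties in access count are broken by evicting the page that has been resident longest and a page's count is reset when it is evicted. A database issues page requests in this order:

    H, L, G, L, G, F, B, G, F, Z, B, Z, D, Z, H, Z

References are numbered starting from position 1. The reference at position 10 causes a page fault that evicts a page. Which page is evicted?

pos 1: H: miss, frames [H]
pos 2: L: miss, frames [H, L]
pos 3: G: miss, frames [H, L, G]
pos 4: L: hit
pos 5: G: hit
pos 6: F: miss, frames [H, L, G, F]
pos 7: B: miss, frames [H, L, G, F, B]
pos 8: G: hit
pos 9: F: hit
pos 10: Z: miss, evict H, frames [L, G, F, B, Z]
At position 10, page H is evicted.

H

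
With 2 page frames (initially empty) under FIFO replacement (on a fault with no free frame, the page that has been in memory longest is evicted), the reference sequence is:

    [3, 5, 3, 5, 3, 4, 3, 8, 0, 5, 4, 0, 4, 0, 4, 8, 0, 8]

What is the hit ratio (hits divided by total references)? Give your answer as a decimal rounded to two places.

3: fault, frames [3]
5: fault, frames [3, 5]
3: hit
5: hit
3: hit
4: fault, evict 3, frames [5, 4]
3: fault, evict 5, frames [4, 3]
8: fault, evict 4, frames [3, 8]
0: fault, evict 3, frames [8, 0]
5: fault, evict 8, frames [0, 5]
4: fault, evict 0, frames [5, 4]
0: fault, evict 5, frames [4, 0]
4: hit
0: hit
4: hit
8: fault, evict 4, frames [0, 8]
0: hit
8: hit
Hits: 8 of 18 references → 8/18 = 0.4444.

0.44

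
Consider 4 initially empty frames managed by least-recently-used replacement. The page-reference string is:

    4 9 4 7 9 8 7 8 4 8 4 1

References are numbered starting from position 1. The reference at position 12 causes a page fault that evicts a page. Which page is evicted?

pos 1: 4 -> miss, frames [4]
pos 2: 9 -> miss, frames [4, 9]
pos 3: 4 -> hit
pos 4: 7 -> miss, frames [9, 4, 7]
pos 5: 9 -> hit
pos 6: 8 -> miss, frames [4, 7, 9, 8]
pos 7: 7 -> hit
pos 8: 8 -> hit
pos 9: 4 -> hit
pos 10: 8 -> hit
pos 11: 4 -> hit
pos 12: 1 -> miss, evict 9, frames [7, 8, 4, 1]
At position 12, page 9 is evicted.

9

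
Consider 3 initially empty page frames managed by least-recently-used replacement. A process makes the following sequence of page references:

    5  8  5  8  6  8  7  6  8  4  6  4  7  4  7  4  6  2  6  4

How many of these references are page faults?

5 -> fault, frames (5)
8 -> fault, frames (5 8)
5 -> hit
8 -> hit
6 -> fault, frames (5 8 6)
8 -> hit
7 -> fault, evict 5, frames (6 8 7)
6 -> hit
8 -> hit
4 -> fault, evict 7, frames (6 8 4)
6 -> hit
4 -> hit
7 -> fault, evict 8, frames (6 4 7)
4 -> hit
7 -> hit
4 -> hit
6 -> hit
2 -> fault, evict 7, frames (4 6 2)
6 -> hit
4 -> hit
Page faults: 7.

7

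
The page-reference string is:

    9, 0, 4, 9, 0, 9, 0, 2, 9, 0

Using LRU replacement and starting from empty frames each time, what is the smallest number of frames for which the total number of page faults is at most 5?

f=1: 10 faults
f=2: 8 faults
f=3: 4 faults
f=4: 4 faults
Smallest f with faults ≤ 5 is 3.

3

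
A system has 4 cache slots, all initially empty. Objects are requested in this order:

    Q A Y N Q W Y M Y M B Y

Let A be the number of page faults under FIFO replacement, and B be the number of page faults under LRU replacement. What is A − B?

Under FIFO: F F F F . F . F . . F F → 8 faults.
Under LRU: F F F F . F . F . . F . → 7 faults.
A − B = 8 − 7 = 1.

1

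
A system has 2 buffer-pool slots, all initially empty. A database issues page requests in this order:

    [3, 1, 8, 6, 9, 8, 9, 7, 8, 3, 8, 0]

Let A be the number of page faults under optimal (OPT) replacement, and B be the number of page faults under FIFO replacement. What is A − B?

Under OPT: F F F F F . . F . F . F → 8 faults.
Under FIFO: F F F F F F . F . F F F → 10 faults.
A − B = 8 − 10 = -2.

-2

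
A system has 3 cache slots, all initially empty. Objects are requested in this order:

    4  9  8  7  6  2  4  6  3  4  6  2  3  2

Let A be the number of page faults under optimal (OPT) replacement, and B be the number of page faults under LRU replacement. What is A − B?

-2

Under OPT: F F F F F F . . F . . F . . → 8 faults.
Under LRU: F F F F F F F . F . . F F . → 10 faults.
A − B = 8 − 10 = -2.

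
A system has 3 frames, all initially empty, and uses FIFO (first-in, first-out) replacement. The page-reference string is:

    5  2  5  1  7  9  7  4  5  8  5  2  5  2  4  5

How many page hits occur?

5: miss, frames {5}
2: miss, frames {5,2}
5: hit
1: miss, frames {5,2,1}
7: miss, evict 5, frames {2,1,7}
9: miss, evict 2, frames {1,7,9}
7: hit
4: miss, evict 1, frames {7,9,4}
5: miss, evict 7, frames {9,4,5}
8: miss, evict 9, frames {4,5,8}
5: hit
2: miss, evict 4, frames {5,8,2}
5: hit
2: hit
4: miss, evict 5, frames {8,2,4}
5: miss, evict 8, frames {2,4,5}
Hits: 5.

5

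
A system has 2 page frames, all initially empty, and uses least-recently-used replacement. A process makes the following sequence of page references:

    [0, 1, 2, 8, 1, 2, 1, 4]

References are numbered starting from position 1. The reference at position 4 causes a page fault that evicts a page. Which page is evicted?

1

pos 1: 0 → fault, frames {0}
pos 2: 1 → fault, frames {0,1}
pos 3: 2 → fault, evict 0, frames {1,2}
pos 4: 8 → fault, evict 1, frames {2,8}
At position 4, page 1 is evicted.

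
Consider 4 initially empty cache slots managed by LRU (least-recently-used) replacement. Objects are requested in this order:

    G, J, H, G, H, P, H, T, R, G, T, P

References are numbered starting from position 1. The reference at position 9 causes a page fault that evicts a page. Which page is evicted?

pos 1: G: fault, frames (G)
pos 2: J: fault, frames (G J)
pos 3: H: fault, frames (G J H)
pos 4: G: hit
pos 5: H: hit
pos 6: P: fault, frames (J G H P)
pos 7: H: hit
pos 8: T: fault, evict J, frames (G P H T)
pos 9: R: fault, evict G, frames (P H T R)
At position 9, page G is evicted.

G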